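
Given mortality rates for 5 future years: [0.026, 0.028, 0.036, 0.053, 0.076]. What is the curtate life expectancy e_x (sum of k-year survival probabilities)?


e_x = sum_{k=1}^{n} k_p_x
k_p_x values:
  1_p_x = 0.974
  2_p_x = 0.946728
  3_p_x = 0.912646
  4_p_x = 0.864276
  5_p_x = 0.798591
e_x = 4.4962


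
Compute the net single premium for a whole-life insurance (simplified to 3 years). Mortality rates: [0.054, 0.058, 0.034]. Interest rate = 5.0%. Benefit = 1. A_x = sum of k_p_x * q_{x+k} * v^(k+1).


v = 0.952381
Year 0: k_p_x=1.0, q=0.054, term=0.051429
Year 1: k_p_x=0.946, q=0.058, term=0.049767
Year 2: k_p_x=0.891132, q=0.034, term=0.026173
A_x = 0.1274


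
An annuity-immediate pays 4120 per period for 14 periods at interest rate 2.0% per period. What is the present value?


PV = PMT * (1 - (1+i)^(-n)) / i
= 4120 * (1 - (1+0.02)^(-14)) / 0.02
= 4120 * (1 - 0.757875) / 0.02
= 4120 * 12.106249
= 49877.7449


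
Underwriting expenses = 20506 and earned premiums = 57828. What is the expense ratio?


Expense ratio = expenses / premiums
= 20506 / 57828
= 0.3546


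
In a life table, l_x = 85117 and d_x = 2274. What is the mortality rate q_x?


q_x = d_x / l_x
= 2274 / 85117
= 0.0267


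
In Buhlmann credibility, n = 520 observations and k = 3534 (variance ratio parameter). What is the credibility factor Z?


Z = n / (n + k)
= 520 / (520 + 3534)
= 520 / 4054
= 0.1283


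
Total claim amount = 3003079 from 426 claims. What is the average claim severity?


severity = total / number
= 3003079 / 426
= 7049.4812


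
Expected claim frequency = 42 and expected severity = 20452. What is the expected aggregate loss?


E[S] = E[N] * E[X]
= 42 * 20452
= 858984


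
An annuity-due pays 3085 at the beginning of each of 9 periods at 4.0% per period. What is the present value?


PV_due = PMT * (1-(1+i)^(-n))/i * (1+i)
PV_immediate = 22937.998
PV_due = 22937.998 * 1.04
= 23855.5179


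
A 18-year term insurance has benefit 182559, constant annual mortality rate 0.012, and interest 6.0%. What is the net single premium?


NSP = benefit * sum_{k=0}^{n-1} k_p_x * q * v^(k+1)
With constant q=0.012, v=0.943396
Sum = 0.119681
NSP = 182559 * 0.119681
= 21848.7887


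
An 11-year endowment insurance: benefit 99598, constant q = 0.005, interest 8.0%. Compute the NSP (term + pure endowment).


Term component = 3480.8021
Pure endowment = 11_p_x * v^11 * benefit = 0.946355 * 0.428883 * 99598 = 40424.364
NSP = 43905.1661


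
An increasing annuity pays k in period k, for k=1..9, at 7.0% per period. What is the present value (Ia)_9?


(Ia)_n = sum_{k=1}^{n} k * v^k, v = 1/(1+i)
v = 0.934579
Sum computed term by term:
(Ia)_9 = 29.6556


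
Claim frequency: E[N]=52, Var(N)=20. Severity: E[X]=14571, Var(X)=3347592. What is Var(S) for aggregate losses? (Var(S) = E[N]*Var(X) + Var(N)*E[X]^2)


Var(S) = E[N]*Var(X) + Var(N)*E[X]^2
= 52*3347592 + 20*14571^2
= 174074784 + 4246280820
= 4.4204e+09


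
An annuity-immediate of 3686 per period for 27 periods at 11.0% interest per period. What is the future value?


FV = PMT * ((1+i)^n - 1) / i
= 3686 * ((1.11)^27 - 1) / 0.11
= 3686 * (16.73865 - 1) / 0.11
= 527387.852


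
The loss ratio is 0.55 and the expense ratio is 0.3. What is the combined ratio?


Combined ratio = loss ratio + expense ratio
= 0.55 + 0.3
= 0.85


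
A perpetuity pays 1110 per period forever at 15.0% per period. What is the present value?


PV = PMT / i
= 1110 / 0.15
= 7400.0


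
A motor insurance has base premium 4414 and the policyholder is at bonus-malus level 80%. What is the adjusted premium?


adjusted = base * BM_level / 100
= 4414 * 80 / 100
= 4414 * 0.8
= 3531.2


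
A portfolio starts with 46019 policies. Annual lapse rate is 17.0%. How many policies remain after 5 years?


remaining = initial * (1 - lapse)^years
= 46019 * (1 - 0.17)^5
= 46019 * 0.393904
= 18127.0711


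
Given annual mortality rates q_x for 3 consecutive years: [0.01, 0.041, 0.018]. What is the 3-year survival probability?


p_k = 1 - q_k for each year
Survival = product of (1 - q_k)
= 0.99 * 0.959 * 0.982
= 0.9323


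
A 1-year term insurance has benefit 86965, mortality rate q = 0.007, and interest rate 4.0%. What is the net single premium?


NSP = benefit * q * v
v = 1/(1+i) = 0.961538
NSP = 86965 * 0.007 * 0.961538
= 585.3413


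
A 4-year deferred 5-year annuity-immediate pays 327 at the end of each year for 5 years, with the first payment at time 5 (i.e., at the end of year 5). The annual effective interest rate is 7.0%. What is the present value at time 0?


PV at time 4 of the 5-year annuity-immediate:
a_n = 327 * (1-(1+0.07)^(-5))/0.07 = 1340.7646
Discount back 4 years to time 0:
PV = 1340.7646 * (1+0.07)^(-4)
= 1340.7646 * 0.762895
= 1022.8629


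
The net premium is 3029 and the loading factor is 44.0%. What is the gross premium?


Gross = net * (1 + loading)
= 3029 * (1 + 0.44)
= 3029 * 1.44
= 4361.76


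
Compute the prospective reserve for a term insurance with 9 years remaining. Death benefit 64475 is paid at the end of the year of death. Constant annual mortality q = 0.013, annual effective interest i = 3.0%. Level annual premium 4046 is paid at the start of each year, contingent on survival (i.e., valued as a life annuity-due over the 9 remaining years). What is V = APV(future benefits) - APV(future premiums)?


v = 1/(1+i) = 0.970874
APV(future benefits) per unit = sum_{k=0}^{8} k_p_x * q * v^(k+1) = 0.09636
APV(future benefits) = 64475 * 0.09636 = 6212.8233
Life annuity-due factor ä_{x:9} = sum_{k=0}^{8} k_p_x * v^k = 7.634692
APV(future premiums) = 4046 * 7.634692 = 30889.9642
V = 6212.8233 - 30889.9642
= -24677.1409


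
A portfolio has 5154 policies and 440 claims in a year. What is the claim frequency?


frequency = claims / policies
= 440 / 5154
= 0.0854


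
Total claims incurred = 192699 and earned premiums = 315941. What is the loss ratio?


Loss ratio = claims / premiums
= 192699 / 315941
= 0.6099


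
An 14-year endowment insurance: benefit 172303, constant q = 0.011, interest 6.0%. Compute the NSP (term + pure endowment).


Term component = 16581.5251
Pure endowment = 14_p_x * v^14 * benefit = 0.856541 * 0.442301 * 172303 = 65276.7927
NSP = 81858.3178


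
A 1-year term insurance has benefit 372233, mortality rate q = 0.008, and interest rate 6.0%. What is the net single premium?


NSP = benefit * q * v
v = 1/(1+i) = 0.943396
NSP = 372233 * 0.008 * 0.943396
= 2809.3057


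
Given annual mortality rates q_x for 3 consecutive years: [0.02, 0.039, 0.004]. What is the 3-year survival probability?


p_k = 1 - q_k for each year
Survival = product of (1 - q_k)
= 0.98 * 0.961 * 0.996
= 0.938


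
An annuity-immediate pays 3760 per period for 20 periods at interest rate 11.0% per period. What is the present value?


PV = PMT * (1 - (1+i)^(-n)) / i
= 3760 * (1 - (1+0.11)^(-20)) / 0.11
= 3760 * (1 - 0.124034) / 0.11
= 3760 * 7.963328
= 29942.1137


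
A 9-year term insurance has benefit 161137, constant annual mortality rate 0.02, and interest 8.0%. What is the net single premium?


NSP = benefit * sum_{k=0}^{n-1} k_p_x * q * v^(k+1)
With constant q=0.02, v=0.925926
Sum = 0.116584
NSP = 161137 * 0.116584
= 18785.9491


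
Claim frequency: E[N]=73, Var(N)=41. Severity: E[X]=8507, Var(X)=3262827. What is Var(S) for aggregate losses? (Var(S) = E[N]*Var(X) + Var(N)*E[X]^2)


Var(S) = E[N]*Var(X) + Var(N)*E[X]^2
= 73*3262827 + 41*8507^2
= 238186371 + 2967131009
= 3.2053e+09


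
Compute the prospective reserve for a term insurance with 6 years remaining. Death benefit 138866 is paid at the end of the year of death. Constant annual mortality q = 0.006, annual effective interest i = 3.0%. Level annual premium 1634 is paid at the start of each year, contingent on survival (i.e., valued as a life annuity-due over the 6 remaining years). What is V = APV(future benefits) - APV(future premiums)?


v = 1/(1+i) = 0.970874
APV(future benefits) per unit = sum_{k=0}^{5} k_p_x * q * v^(k+1) = 0.032036
APV(future benefits) = 138866 * 0.032036 = 4448.7236
Life annuity-due factor ä_{x:6} = sum_{k=0}^{5} k_p_x * v^k = 5.499529
APV(future premiums) = 1634 * 5.499529 = 8986.2299
V = 4448.7236 - 8986.2299
= -4537.5063


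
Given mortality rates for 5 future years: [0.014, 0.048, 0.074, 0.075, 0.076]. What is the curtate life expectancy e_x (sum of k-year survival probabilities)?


e_x = sum_{k=1}^{n} k_p_x
k_p_x values:
  1_p_x = 0.986
  2_p_x = 0.938672
  3_p_x = 0.86921
  4_p_x = 0.80402
  5_p_x = 0.742914
e_x = 4.3408


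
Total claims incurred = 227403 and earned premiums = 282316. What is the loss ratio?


Loss ratio = claims / premiums
= 227403 / 282316
= 0.8055


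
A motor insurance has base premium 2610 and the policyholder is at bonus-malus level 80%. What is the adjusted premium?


adjusted = base * BM_level / 100
= 2610 * 80 / 100
= 2610 * 0.8
= 2088.0


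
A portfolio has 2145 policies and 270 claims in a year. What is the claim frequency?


frequency = claims / policies
= 270 / 2145
= 0.1259


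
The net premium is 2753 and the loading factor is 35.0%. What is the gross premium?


Gross = net * (1 + loading)
= 2753 * (1 + 0.35)
= 2753 * 1.35
= 3716.55


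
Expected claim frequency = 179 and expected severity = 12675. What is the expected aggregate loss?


E[S] = E[N] * E[X]
= 179 * 12675
= 2.2688e+06


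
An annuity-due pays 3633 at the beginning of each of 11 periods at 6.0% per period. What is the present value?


PV_due = PMT * (1-(1+i)^(-n))/i * (1+i)
PV_immediate = 28653.0153
PV_due = 28653.0153 * 1.06
= 30372.1963


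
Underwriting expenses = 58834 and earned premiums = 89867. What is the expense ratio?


Expense ratio = expenses / premiums
= 58834 / 89867
= 0.6547


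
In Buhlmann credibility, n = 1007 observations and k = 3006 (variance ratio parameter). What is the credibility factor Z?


Z = n / (n + k)
= 1007 / (1007 + 3006)
= 1007 / 4013
= 0.2509


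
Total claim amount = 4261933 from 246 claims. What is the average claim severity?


severity = total / number
= 4261933 / 246
= 17324.9309


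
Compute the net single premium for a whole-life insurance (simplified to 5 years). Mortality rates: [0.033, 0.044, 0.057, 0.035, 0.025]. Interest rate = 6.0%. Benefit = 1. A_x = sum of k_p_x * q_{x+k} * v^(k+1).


v = 0.943396
Year 0: k_p_x=1.0, q=0.033, term=0.031132
Year 1: k_p_x=0.967, q=0.044, term=0.037868
Year 2: k_p_x=0.924452, q=0.057, term=0.044243
Year 3: k_p_x=0.871758, q=0.035, term=0.024168
Year 4: k_p_x=0.841247, q=0.025, term=0.015716
A_x = 0.1531


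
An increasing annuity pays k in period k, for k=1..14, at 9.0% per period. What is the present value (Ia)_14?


(Ia)_n = sum_{k=1}^{n} k * v^k, v = 1/(1+i)
v = 0.917431
Sum computed term by term:
(Ia)_14 = 47.7495


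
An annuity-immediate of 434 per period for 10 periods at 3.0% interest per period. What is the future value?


FV = PMT * ((1+i)^n - 1) / i
= 434 * ((1.03)^10 - 1) / 0.03
= 434 * (1.343916 - 1) / 0.03
= 4975.3236


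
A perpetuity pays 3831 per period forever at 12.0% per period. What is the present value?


PV = PMT / i
= 3831 / 0.12
= 31925.0


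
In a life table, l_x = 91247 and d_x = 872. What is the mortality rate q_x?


q_x = d_x / l_x
= 872 / 91247
= 0.0096


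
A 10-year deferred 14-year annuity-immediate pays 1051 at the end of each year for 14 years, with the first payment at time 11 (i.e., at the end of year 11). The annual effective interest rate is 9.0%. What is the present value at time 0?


PV at time 10 of the 14-year annuity-immediate:
a_n = 1051 * (1-(1+0.09)^(-14))/0.09 = 8183.2441
Discount back 10 years to time 0:
PV = 8183.2441 * (1+0.09)^(-10)
= 8183.2441 * 0.422411
= 3456.6907


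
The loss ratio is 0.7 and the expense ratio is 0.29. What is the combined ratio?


Combined ratio = loss ratio + expense ratio
= 0.7 + 0.29
= 0.99


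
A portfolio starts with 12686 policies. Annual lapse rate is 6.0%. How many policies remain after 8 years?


remaining = initial * (1 - lapse)^years
= 12686 * (1 - 0.06)^8
= 12686 * 0.609569
= 7732.9916


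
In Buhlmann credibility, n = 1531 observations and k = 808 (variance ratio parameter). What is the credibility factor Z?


Z = n / (n + k)
= 1531 / (1531 + 808)
= 1531 / 2339
= 0.6546


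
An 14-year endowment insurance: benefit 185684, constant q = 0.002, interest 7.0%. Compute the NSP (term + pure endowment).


Term component = 3212.8572
Pure endowment = 14_p_x * v^14 * benefit = 0.972361 * 0.387817 * 185684 = 70021.1394
NSP = 73233.9967


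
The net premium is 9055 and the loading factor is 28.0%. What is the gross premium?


Gross = net * (1 + loading)
= 9055 * (1 + 0.28)
= 9055 * 1.28
= 11590.4


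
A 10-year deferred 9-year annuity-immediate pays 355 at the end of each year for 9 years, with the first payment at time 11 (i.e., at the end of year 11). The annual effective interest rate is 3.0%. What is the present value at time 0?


PV at time 10 of the 9-year annuity-immediate:
a_n = 355 * (1-(1+0.03)^(-9))/0.03 = 2764.0687
Discount back 10 years to time 0:
PV = 2764.0687 * (1+0.03)^(-10)
= 2764.0687 * 0.744094
= 2056.7267


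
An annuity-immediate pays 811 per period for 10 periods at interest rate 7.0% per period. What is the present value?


PV = PMT * (1 - (1+i)^(-n)) / i
= 811 * (1 - (1+0.07)^(-10)) / 0.07
= 811 * (1 - 0.508349) / 0.07
= 811 * 7.023582
= 5696.1246


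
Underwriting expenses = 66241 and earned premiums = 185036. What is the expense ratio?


Expense ratio = expenses / premiums
= 66241 / 185036
= 0.358


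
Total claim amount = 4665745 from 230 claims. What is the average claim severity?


severity = total / number
= 4665745 / 230
= 20285.8478


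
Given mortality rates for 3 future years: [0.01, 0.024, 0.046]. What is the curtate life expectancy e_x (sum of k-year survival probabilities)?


e_x = sum_{k=1}^{n} k_p_x
k_p_x values:
  1_p_x = 0.99
  2_p_x = 0.96624
  3_p_x = 0.921793
e_x = 2.878


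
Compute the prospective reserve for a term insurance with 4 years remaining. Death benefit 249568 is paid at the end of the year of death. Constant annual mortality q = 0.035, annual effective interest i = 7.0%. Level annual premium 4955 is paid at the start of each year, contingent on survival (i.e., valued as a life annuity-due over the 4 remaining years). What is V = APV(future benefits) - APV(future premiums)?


v = 1/(1+i) = 0.934579
APV(future benefits) per unit = sum_{k=0}^{3} k_p_x * q * v^(k+1) = 0.112811
APV(future benefits) = 249568 * 0.112811 = 28153.9765
Life annuity-due factor ä_{x:4} = sum_{k=0}^{3} k_p_x * v^k = 3.448789
APV(future premiums) = 4955 * 3.448789 = 17088.7477
V = 28153.9765 - 17088.7477
= 11065.2288


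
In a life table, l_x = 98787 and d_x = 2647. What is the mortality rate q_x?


q_x = d_x / l_x
= 2647 / 98787
= 0.0268


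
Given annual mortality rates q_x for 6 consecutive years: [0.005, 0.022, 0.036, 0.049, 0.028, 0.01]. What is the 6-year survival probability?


p_k = 1 - q_k for each year
Survival = product of (1 - q_k)
= 0.995 * 0.978 * 0.964 * 0.951 * 0.972 * 0.99
= 0.8585


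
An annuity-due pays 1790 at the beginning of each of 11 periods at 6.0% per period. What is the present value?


PV_due = PMT * (1-(1+i)^(-n))/i * (1+i)
PV_immediate = 14117.5055
PV_due = 14117.5055 * 1.06
= 14964.5558


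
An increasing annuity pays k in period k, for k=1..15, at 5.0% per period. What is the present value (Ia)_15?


(Ia)_n = sum_{k=1}^{n} k * v^k, v = 1/(1+i)
v = 0.952381
Sum computed term by term:
(Ia)_15 = 73.6677


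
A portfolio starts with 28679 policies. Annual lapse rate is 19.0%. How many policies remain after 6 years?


remaining = initial * (1 - lapse)^years
= 28679 * (1 - 0.19)^6
= 28679 * 0.28243
= 8099.7967


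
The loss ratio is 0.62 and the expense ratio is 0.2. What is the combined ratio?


Combined ratio = loss ratio + expense ratio
= 0.62 + 0.2
= 0.82


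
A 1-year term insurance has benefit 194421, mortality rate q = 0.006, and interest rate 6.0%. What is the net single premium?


NSP = benefit * q * v
v = 1/(1+i) = 0.943396
NSP = 194421 * 0.006 * 0.943396
= 1100.4962


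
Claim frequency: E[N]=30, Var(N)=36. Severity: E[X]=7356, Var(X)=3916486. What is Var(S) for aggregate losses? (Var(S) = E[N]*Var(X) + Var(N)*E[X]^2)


Var(S) = E[N]*Var(X) + Var(N)*E[X]^2
= 30*3916486 + 36*7356^2
= 117494580 + 1947986496
= 2.0655e+09


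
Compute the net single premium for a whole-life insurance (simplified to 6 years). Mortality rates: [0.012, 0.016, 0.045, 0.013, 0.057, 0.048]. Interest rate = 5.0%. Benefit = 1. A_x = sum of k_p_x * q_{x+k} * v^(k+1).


v = 0.952381
Year 0: k_p_x=1.0, q=0.012, term=0.011429
Year 1: k_p_x=0.988, q=0.016, term=0.014338
Year 2: k_p_x=0.972192, q=0.045, term=0.037792
Year 3: k_p_x=0.928443, q=0.013, term=0.00993
Year 4: k_p_x=0.916374, q=0.057, term=0.040926
Year 5: k_p_x=0.86414, q=0.048, term=0.030952
A_x = 0.1454


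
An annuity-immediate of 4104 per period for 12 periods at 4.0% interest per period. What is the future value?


FV = PMT * ((1+i)^n - 1) / i
= 4104 * ((1.04)^12 - 1) / 0.04
= 4104 * (1.601032 - 1) / 0.04
= 61665.9056


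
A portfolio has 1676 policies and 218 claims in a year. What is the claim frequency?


frequency = claims / policies
= 218 / 1676
= 0.1301


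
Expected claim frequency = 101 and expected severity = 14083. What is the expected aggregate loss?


E[S] = E[N] * E[X]
= 101 * 14083
= 1.4224e+06


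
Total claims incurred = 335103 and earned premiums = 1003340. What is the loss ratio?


Loss ratio = claims / premiums
= 335103 / 1003340
= 0.334


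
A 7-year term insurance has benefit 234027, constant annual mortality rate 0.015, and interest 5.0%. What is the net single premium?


NSP = benefit * sum_{k=0}^{n-1} k_p_x * q * v^(k+1)
With constant q=0.015, v=0.952381
Sum = 0.08323
NSP = 234027 * 0.08323
= 19478.1541


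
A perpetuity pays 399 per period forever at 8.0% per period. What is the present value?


PV = PMT / i
= 399 / 0.08
= 4987.5


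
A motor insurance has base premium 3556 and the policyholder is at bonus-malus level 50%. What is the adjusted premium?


adjusted = base * BM_level / 100
= 3556 * 50 / 100
= 3556 * 0.5
= 1778.0


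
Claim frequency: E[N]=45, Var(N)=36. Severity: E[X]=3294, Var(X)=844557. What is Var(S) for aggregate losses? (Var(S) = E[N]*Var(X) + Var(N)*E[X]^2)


Var(S) = E[N]*Var(X) + Var(N)*E[X]^2
= 45*844557 + 36*3294^2
= 38005065 + 390615696
= 4.2862e+08


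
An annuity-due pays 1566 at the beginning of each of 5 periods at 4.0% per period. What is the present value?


PV_due = PMT * (1-(1+i)^(-n))/i * (1+i)
PV_immediate = 6971.5538
PV_due = 6971.5538 * 1.04
= 7250.4159


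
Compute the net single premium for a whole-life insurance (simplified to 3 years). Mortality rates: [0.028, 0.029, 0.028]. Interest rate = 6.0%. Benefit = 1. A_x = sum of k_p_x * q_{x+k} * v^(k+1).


v = 0.943396
Year 0: k_p_x=1.0, q=0.028, term=0.026415
Year 1: k_p_x=0.972, q=0.029, term=0.025087
Year 2: k_p_x=0.943812, q=0.028, term=0.022188
A_x = 0.0737


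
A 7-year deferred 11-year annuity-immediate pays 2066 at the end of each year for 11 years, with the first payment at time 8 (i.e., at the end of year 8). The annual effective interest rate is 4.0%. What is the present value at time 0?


PV at time 7 of the 11-year annuity-immediate:
a_n = 2066 * (1-(1+0.04)^(-11))/0.04 = 18099.1449
Discount back 7 years to time 0:
PV = 18099.1449 * (1+0.04)^(-7)
= 18099.1449 * 0.759918
= 13753.8626


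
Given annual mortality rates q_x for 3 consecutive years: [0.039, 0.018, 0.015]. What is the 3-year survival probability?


p_k = 1 - q_k for each year
Survival = product of (1 - q_k)
= 0.961 * 0.982 * 0.985
= 0.9295


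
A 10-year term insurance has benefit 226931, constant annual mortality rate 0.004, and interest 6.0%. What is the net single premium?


NSP = benefit * sum_{k=0}^{n-1} k_p_x * q * v^(k+1)
With constant q=0.004, v=0.943396
Sum = 0.028971
NSP = 226931 * 0.028971
= 6574.5205


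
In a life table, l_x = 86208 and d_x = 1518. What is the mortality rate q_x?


q_x = d_x / l_x
= 1518 / 86208
= 0.0176


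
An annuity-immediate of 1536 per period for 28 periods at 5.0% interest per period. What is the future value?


FV = PMT * ((1+i)^n - 1) / i
= 1536 * ((1.05)^28 - 1) / 0.05
= 1536 * (3.920129 - 1) / 0.05
= 89706.3671


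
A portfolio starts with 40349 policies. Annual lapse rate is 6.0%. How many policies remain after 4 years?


remaining = initial * (1 - lapse)^years
= 40349 * (1 - 0.06)^4
= 40349 * 0.780749
= 31502.4398


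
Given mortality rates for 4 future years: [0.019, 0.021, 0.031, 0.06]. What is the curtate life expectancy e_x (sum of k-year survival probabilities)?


e_x = sum_{k=1}^{n} k_p_x
k_p_x values:
  1_p_x = 0.981
  2_p_x = 0.960399
  3_p_x = 0.930627
  4_p_x = 0.874789
e_x = 3.7468


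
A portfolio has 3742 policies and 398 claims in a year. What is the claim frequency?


frequency = claims / policies
= 398 / 3742
= 0.1064


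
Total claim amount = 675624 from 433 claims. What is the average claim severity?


severity = total / number
= 675624 / 433
= 1560.3326


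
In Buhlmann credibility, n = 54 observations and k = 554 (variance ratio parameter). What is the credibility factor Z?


Z = n / (n + k)
= 54 / (54 + 554)
= 54 / 608
= 0.0888


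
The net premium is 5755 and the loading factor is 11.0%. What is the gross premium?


Gross = net * (1 + loading)
= 5755 * (1 + 0.11)
= 5755 * 1.11
= 6388.05


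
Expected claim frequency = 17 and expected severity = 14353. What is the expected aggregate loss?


E[S] = E[N] * E[X]
= 17 * 14353
= 244001


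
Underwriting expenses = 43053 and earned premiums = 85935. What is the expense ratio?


Expense ratio = expenses / premiums
= 43053 / 85935
= 0.501


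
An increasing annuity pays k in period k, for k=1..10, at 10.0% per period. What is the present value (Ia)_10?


(Ia)_n = sum_{k=1}^{n} k * v^k, v = 1/(1+i)
v = 0.909091
Sum computed term by term:
(Ia)_10 = 29.0359


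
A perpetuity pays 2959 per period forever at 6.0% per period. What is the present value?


PV = PMT / i
= 2959 / 0.06
= 49316.6667


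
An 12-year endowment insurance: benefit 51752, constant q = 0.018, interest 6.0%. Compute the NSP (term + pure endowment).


Term component = 7169.9772
Pure endowment = 12_p_x * v^12 * benefit = 0.804151 * 0.496969 * 51752 = 20682.0988
NSP = 27852.076


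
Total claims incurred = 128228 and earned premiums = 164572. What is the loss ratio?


Loss ratio = claims / premiums
= 128228 / 164572
= 0.7792


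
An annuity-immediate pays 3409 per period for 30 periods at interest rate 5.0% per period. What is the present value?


PV = PMT * (1 - (1+i)^(-n)) / i
= 3409 * (1 - (1+0.05)^(-30)) / 0.05
= 3409 * (1 - 0.231377) / 0.05
= 3409 * 15.372451
= 52404.6856


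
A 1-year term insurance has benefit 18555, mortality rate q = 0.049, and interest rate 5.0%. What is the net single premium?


NSP = benefit * q * v
v = 1/(1+i) = 0.952381
NSP = 18555 * 0.049 * 0.952381
= 865.9


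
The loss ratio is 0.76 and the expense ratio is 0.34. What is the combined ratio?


Combined ratio = loss ratio + expense ratio
= 0.76 + 0.34
= 1.1


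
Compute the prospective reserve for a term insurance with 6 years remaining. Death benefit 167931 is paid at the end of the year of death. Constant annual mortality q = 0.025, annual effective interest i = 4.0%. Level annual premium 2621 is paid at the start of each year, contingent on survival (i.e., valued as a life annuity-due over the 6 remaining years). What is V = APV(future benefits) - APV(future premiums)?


v = 1/(1+i) = 0.961538
APV(future benefits) per unit = sum_{k=0}^{5} k_p_x * q * v^(k+1) = 0.123487
APV(future benefits) = 167931 * 0.123487 = 20737.2723
Life annuity-due factor ä_{x:6} = sum_{k=0}^{5} k_p_x * v^k = 5.137053
APV(future premiums) = 2621 * 5.137053 = 13464.2172
V = 20737.2723 - 13464.2172
= 7273.0551


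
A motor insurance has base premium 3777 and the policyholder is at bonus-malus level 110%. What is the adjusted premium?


adjusted = base * BM_level / 100
= 3777 * 110 / 100
= 3777 * 1.1
= 4154.7


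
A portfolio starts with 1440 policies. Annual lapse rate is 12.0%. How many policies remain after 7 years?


remaining = initial * (1 - lapse)^years
= 1440 * (1 - 0.12)^7
= 1440 * 0.408676
= 588.4929


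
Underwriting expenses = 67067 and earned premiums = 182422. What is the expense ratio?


Expense ratio = expenses / premiums
= 67067 / 182422
= 0.3676


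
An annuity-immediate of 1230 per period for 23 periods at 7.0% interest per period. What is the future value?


FV = PMT * ((1+i)^n - 1) / i
= 1230 * ((1.07)^23 - 1) / 0.07
= 1230 * (4.74053 - 1) / 0.07
= 65726.4533


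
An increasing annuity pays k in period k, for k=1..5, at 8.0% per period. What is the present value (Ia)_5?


(Ia)_n = sum_{k=1}^{n} k * v^k, v = 1/(1+i)
v = 0.925926
Sum computed term by term:
(Ia)_5 = 11.3651


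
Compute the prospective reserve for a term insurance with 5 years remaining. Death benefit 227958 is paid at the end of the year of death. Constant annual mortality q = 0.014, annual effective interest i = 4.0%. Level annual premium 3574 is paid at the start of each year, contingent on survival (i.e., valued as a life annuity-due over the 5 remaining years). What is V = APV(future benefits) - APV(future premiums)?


v = 1/(1+i) = 0.961538
APV(future benefits) per unit = sum_{k=0}^{4} k_p_x * q * v^(k+1) = 0.060672
APV(future benefits) = 227958 * 0.060672 = 13830.5873
Life annuity-due factor ä_{x:5} = sum_{k=0}^{4} k_p_x * v^k = 4.507037
APV(future premiums) = 3574 * 4.507037 = 16108.1489
V = 13830.5873 - 16108.1489
= -2277.5616


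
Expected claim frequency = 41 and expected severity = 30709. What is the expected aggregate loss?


E[S] = E[N] * E[X]
= 41 * 30709
= 1.2591e+06


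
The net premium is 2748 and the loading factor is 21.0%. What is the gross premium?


Gross = net * (1 + loading)
= 2748 * (1 + 0.21)
= 2748 * 1.21
= 3325.08


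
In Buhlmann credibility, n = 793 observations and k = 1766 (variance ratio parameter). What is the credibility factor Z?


Z = n / (n + k)
= 793 / (793 + 1766)
= 793 / 2559
= 0.3099


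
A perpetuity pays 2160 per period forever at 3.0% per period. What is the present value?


PV = PMT / i
= 2160 / 0.03
= 72000.0


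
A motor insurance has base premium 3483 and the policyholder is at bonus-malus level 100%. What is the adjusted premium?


adjusted = base * BM_level / 100
= 3483 * 100 / 100
= 3483 * 1.0
= 3483.0


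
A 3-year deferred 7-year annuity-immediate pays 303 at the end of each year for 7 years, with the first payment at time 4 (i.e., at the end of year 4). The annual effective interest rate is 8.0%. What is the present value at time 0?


PV at time 3 of the 7-year annuity-immediate:
a_n = 303 * (1-(1+0.08)^(-7))/0.08 = 1577.5301
Discount back 3 years to time 0:
PV = 1577.5301 * (1+0.08)^(-3)
= 1577.5301 * 0.793832
= 1252.2943


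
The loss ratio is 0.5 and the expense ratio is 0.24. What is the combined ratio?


Combined ratio = loss ratio + expense ratio
= 0.5 + 0.24
= 0.74


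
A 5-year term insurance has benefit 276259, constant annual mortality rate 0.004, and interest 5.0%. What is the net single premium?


NSP = benefit * sum_{k=0}^{n-1} k_p_x * q * v^(k+1)
With constant q=0.004, v=0.952381
Sum = 0.017187
NSP = 276259 * 0.017187
= 4747.961


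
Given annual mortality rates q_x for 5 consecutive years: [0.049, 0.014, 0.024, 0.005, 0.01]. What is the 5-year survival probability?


p_k = 1 - q_k for each year
Survival = product of (1 - q_k)
= 0.951 * 0.986 * 0.976 * 0.995 * 0.99
= 0.9015


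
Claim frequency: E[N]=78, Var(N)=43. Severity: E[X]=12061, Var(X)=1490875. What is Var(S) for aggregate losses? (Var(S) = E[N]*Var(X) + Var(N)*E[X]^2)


Var(S) = E[N]*Var(X) + Var(N)*E[X]^2
= 78*1490875 + 43*12061^2
= 116288250 + 6255112003
= 6.3714e+09


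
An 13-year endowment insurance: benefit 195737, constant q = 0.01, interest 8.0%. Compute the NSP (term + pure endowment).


Term component = 14731.1088
Pure endowment = 13_p_x * v^13 * benefit = 0.877521 * 0.367698 * 195737 = 63157.0209
NSP = 77888.1297


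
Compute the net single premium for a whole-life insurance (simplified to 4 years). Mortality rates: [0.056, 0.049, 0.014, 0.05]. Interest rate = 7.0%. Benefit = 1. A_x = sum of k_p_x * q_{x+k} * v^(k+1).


v = 0.934579
Year 0: k_p_x=1.0, q=0.056, term=0.052336
Year 1: k_p_x=0.944, q=0.049, term=0.040402
Year 2: k_p_x=0.897744, q=0.014, term=0.01026
Year 3: k_p_x=0.885176, q=0.05, term=0.033765
A_x = 0.1368


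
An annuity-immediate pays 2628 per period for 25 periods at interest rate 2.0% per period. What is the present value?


PV = PMT * (1 - (1+i)^(-n)) / i
= 2628 * (1 - (1+0.02)^(-25)) / 0.02
= 2628 * (1 - 0.609531) / 0.02
= 2628 * 19.523456
= 51307.6436


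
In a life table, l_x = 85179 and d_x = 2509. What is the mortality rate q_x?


q_x = d_x / l_x
= 2509 / 85179
= 0.0295


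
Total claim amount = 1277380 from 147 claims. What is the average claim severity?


severity = total / number
= 1277380 / 147
= 8689.6599


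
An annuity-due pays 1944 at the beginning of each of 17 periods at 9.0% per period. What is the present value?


PV_due = PMT * (1-(1+i)^(-n))/i * (1+i)
PV_immediate = 16608.8194
PV_due = 16608.8194 * 1.09
= 18103.6131


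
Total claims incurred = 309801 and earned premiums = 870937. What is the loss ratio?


Loss ratio = claims / premiums
= 309801 / 870937
= 0.3557


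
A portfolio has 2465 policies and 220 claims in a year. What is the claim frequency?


frequency = claims / policies
= 220 / 2465
= 0.0892


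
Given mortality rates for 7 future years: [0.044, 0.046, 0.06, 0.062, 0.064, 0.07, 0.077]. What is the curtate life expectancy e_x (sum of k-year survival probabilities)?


e_x = sum_{k=1}^{n} k_p_x
k_p_x values:
  1_p_x = 0.956
  2_p_x = 0.912024
  3_p_x = 0.857303
  4_p_x = 0.80415
  5_p_x = 0.752684
  6_p_x = 0.699996
  7_p_x = 0.646097
e_x = 5.6283


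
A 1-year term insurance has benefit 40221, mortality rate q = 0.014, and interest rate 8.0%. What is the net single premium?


NSP = benefit * q * v
v = 1/(1+i) = 0.925926
NSP = 40221 * 0.014 * 0.925926
= 521.3833


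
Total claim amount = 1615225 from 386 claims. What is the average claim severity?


severity = total / number
= 1615225 / 386
= 4184.5207


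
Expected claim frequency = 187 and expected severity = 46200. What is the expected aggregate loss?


E[S] = E[N] * E[X]
= 187 * 46200
= 8.6394e+06


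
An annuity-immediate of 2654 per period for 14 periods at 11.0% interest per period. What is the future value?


FV = PMT * ((1+i)^n - 1) / i
= 2654 * ((1.11)^14 - 1) / 0.11
= 2654 * (4.310441 - 1) / 0.11
= 79871.9124


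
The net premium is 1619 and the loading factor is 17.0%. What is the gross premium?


Gross = net * (1 + loading)
= 1619 * (1 + 0.17)
= 1619 * 1.17
= 1894.23


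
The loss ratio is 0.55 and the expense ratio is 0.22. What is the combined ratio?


Combined ratio = loss ratio + expense ratio
= 0.55 + 0.22
= 0.77


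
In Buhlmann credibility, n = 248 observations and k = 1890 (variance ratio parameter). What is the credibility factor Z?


Z = n / (n + k)
= 248 / (248 + 1890)
= 248 / 2138
= 0.116


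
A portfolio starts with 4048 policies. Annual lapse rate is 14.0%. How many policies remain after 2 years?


remaining = initial * (1 - lapse)^years
= 4048 * (1 - 0.14)^2
= 4048 * 0.7396
= 2993.9008


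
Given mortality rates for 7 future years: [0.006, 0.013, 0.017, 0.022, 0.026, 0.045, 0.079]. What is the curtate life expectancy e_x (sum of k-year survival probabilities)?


e_x = sum_{k=1}^{n} k_p_x
k_p_x values:
  1_p_x = 0.994
  2_p_x = 0.981078
  3_p_x = 0.9644
  4_p_x = 0.943183
  5_p_x = 0.91866
  6_p_x = 0.87732
  7_p_x = 0.808012
e_x = 6.4867


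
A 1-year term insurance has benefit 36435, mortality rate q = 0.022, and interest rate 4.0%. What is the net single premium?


NSP = benefit * q * v
v = 1/(1+i) = 0.961538
NSP = 36435 * 0.022 * 0.961538
= 770.7404


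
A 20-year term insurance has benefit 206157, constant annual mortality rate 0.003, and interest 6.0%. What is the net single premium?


NSP = benefit * sum_{k=0}^{n-1} k_p_x * q * v^(k+1)
With constant q=0.003, v=0.943396
Sum = 0.033637
NSP = 206157 * 0.033637
= 6934.531


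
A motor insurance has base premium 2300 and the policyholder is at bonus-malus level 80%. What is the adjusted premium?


adjusted = base * BM_level / 100
= 2300 * 80 / 100
= 2300 * 0.8
= 1840.0


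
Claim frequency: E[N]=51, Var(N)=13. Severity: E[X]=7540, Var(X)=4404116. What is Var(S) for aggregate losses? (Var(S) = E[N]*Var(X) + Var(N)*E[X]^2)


Var(S) = E[N]*Var(X) + Var(N)*E[X]^2
= 51*4404116 + 13*7540^2
= 224609916 + 739070800
= 9.6368e+08


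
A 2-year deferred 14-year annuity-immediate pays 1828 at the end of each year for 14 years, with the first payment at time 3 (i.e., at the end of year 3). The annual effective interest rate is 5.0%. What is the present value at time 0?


PV at time 2 of the 14-year annuity-immediate:
a_n = 1828 * (1-(1+0.05)^(-14))/0.05 = 18094.7156
Discount back 2 years to time 0:
PV = 18094.7156 * (1+0.05)^(-2)
= 18094.7156 * 0.907029
= 16412.4405


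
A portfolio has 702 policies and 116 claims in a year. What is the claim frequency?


frequency = claims / policies
= 116 / 702
= 0.1652


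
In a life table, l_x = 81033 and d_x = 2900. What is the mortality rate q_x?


q_x = d_x / l_x
= 2900 / 81033
= 0.0358


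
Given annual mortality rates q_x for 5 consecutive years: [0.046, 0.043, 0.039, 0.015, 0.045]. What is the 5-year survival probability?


p_k = 1 - q_k for each year
Survival = product of (1 - q_k)
= 0.954 * 0.957 * 0.961 * 0.985 * 0.955
= 0.8253


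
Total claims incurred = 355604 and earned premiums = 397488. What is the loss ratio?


Loss ratio = claims / premiums
= 355604 / 397488
= 0.8946


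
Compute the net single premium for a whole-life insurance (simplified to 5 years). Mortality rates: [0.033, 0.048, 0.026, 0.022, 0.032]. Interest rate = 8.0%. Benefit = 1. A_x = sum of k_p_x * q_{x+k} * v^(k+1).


v = 0.925926
Year 0: k_p_x=1.0, q=0.033, term=0.030556
Year 1: k_p_x=0.967, q=0.048, term=0.039794
Year 2: k_p_x=0.920584, q=0.026, term=0.019001
Year 3: k_p_x=0.896649, q=0.022, term=0.014499
Year 4: k_p_x=0.876923, q=0.032, term=0.019098
A_x = 0.1229


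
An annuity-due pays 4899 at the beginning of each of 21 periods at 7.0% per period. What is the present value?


PV_due = PMT * (1-(1+i)^(-n))/i * (1+i)
PV_immediate = 53083.2484
PV_due = 53083.2484 * 1.07
= 56799.0758


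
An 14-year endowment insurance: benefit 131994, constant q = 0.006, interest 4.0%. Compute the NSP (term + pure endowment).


Term component = 8077.7862
Pure endowment = 14_p_x * v^14 * benefit = 0.919199 * 0.577475 * 131994 = 70064.3055
NSP = 78142.0917


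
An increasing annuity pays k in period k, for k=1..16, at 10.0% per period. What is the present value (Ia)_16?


(Ia)_n = sum_{k=1}^{n} k * v^k, v = 1/(1+i)
v = 0.909091
Sum computed term by term:
(Ia)_16 = 51.2401


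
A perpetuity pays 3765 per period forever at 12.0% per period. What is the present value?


PV = PMT / i
= 3765 / 0.12
= 31375.0


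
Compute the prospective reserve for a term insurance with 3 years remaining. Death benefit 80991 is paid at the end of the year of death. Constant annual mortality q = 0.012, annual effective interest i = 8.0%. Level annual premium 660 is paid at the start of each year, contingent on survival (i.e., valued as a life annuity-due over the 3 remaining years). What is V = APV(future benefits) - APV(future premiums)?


v = 1/(1+i) = 0.925926
APV(future benefits) per unit = sum_{k=0}^{2} k_p_x * q * v^(k+1) = 0.030574
APV(future benefits) = 80991 * 0.030574 = 2476.2557
Life annuity-due factor ä_{x:3} = sum_{k=0}^{2} k_p_x * v^k = 2.751701
APV(future premiums) = 660 * 2.751701 = 1816.1226
V = 2476.2557 - 1816.1226
= 660.1331


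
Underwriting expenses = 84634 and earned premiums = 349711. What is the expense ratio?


Expense ratio = expenses / premiums
= 84634 / 349711
= 0.242


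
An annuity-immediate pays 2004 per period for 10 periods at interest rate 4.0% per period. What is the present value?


PV = PMT * (1 - (1+i)^(-n)) / i
= 2004 * (1 - (1+0.04)^(-10)) / 0.04
= 2004 * (1 - 0.675564) / 0.04
= 2004 * 8.110896
= 16254.2351


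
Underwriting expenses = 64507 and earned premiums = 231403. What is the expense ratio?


Expense ratio = expenses / premiums
= 64507 / 231403
= 0.2788


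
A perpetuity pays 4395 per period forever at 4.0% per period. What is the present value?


PV = PMT / i
= 4395 / 0.04
= 109875.0


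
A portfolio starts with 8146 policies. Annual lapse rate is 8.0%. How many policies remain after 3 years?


remaining = initial * (1 - lapse)^years
= 8146 * (1 - 0.08)^3
= 8146 * 0.778688
= 6343.1924


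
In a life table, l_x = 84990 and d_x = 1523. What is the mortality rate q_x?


q_x = d_x / l_x
= 1523 / 84990
= 0.0179


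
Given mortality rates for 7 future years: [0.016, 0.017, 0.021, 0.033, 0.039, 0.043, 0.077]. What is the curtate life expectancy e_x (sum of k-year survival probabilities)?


e_x = sum_{k=1}^{n} k_p_x
k_p_x values:
  1_p_x = 0.984
  2_p_x = 0.967272
  3_p_x = 0.946959
  4_p_x = 0.91571
  5_p_x = 0.879997
  6_p_x = 0.842157
  7_p_x = 0.777311
e_x = 6.3134


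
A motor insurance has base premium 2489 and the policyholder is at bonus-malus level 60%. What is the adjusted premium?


adjusted = base * BM_level / 100
= 2489 * 60 / 100
= 2489 * 0.6
= 1493.4


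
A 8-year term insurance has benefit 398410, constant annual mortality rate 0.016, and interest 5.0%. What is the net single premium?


NSP = benefit * sum_{k=0}^{n-1} k_p_x * q * v^(k+1)
With constant q=0.016, v=0.952381
Sum = 0.098205
NSP = 398410 * 0.098205
= 39125.9556


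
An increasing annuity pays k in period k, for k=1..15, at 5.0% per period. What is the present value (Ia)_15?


(Ia)_n = sum_{k=1}^{n} k * v^k, v = 1/(1+i)
v = 0.952381
Sum computed term by term:
(Ia)_15 = 73.6677


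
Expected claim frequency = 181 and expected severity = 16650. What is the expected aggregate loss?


E[S] = E[N] * E[X]
= 181 * 16650
= 3.0136e+06


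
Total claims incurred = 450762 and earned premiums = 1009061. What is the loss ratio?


Loss ratio = claims / premiums
= 450762 / 1009061
= 0.4467


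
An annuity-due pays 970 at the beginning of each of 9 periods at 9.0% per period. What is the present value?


PV_due = PMT * (1-(1+i)^(-n))/i * (1+i)
PV_immediate = 5815.3895
PV_due = 5815.3895 * 1.09
= 6338.7745


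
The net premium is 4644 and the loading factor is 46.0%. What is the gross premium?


Gross = net * (1 + loading)
= 4644 * (1 + 0.46)
= 4644 * 1.46
= 6780.24


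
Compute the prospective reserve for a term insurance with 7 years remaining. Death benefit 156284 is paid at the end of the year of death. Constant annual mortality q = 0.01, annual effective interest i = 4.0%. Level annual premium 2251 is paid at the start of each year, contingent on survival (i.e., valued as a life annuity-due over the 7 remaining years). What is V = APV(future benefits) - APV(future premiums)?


v = 1/(1+i) = 0.961538
APV(future benefits) per unit = sum_{k=0}^{6} k_p_x * q * v^(k+1) = 0.058341
APV(future benefits) = 156284 * 0.058341 = 9117.8255
Life annuity-due factor ä_{x:7} = sum_{k=0}^{6} k_p_x * v^k = 6.067504
APV(future premiums) = 2251 * 6.067504 = 13657.9523
V = 9117.8255 - 13657.9523
= -4540.1268
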